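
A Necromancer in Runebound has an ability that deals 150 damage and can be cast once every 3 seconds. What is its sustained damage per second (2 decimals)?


DPS = damage / cooldown
= 150 / 3
= 50.00

50.00 DPS


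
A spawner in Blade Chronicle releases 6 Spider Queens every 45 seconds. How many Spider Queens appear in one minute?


Spawns per minute = count * (60 / interval)
= 6 * (60 / 45)
= 6 * 1.3333
= 8.0

8.0 per minute


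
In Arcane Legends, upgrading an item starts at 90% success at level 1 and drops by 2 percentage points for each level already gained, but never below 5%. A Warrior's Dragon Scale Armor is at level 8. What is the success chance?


raw_rate = 90 - 2 * (8 - 1)
= 90 - 2 * 7
= 90 - 14
= 76
Apply floor: max(76, 5) = 76%

76%


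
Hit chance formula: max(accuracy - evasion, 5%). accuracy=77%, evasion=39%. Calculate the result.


accuracy - evasion = 77 - 39 = 38
Apply floor: max(38, 5) = 38
Hit chance = 38%

38%


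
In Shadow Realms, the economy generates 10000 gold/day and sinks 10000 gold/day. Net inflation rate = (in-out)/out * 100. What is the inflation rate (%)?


Net gold = 10000 - 10000 = 0
Inflation rate = net / sunk * 100 = 0 / 10000 * 100
= 0.0 * 100
= 0.00%

0.00%


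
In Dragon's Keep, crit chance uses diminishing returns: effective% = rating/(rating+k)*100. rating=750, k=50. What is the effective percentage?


effective% = rating / (rating + k) * 100
= 750 / (750 + 50) * 100
= 750 / 800 * 100
= 0.9375 * 100
= 93.75%

93.75%


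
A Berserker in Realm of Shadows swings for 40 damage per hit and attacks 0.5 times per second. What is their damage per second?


DPS = damage * attack_speed
= 40 * 0.5
= 20.0

20.0 DPS


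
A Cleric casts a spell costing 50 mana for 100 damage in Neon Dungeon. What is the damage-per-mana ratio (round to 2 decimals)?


Efficiency = damage / mana
= 100 / 50
= 2.00

2.00 dmg/mana


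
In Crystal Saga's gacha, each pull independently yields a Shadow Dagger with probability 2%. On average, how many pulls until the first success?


Expected pulls for a geometric distribution = 1/p = 100 / rate%
= 100 / 2
= 50.0

50.0 pulls


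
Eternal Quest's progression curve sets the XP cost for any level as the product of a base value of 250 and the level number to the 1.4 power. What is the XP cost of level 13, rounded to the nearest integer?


XP = 250 * level^1.4
Substitute level = 13:
XP = 250 * 13^1.4
= 250 * 36.2678
= 9067

9067 XP


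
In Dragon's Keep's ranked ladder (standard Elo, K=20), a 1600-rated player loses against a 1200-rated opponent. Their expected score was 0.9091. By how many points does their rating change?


Elo update: delta = K * (S - Ea), where S = 0 (loses)
S - Ea = 0 - 0.9091 = -0.9091
Rating change = 20 * -0.9091
= -18.18

-18.18 rating points


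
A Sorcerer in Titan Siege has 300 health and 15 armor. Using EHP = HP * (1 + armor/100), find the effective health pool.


EHP = 300 * (1 + 15/100)
= 300 * (1 + 0.15)
= 300 * 1.15
= 345.0

345.0 EHP


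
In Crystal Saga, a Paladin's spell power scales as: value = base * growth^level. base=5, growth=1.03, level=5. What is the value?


value = base * growth^level
= 5 * 1.03^5
= 5 * 1.159274
= 5.80

5.80 spell power


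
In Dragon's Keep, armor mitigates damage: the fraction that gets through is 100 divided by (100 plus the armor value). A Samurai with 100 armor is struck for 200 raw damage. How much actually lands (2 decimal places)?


actual = 200 * 100 / (100 + 100)
= 200 * 100 / 200
= 20000 / 200
= 100.00

100.00 damage


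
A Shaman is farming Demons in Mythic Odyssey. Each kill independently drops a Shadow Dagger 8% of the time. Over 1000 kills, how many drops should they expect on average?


Expected drops = kills * (drop_rate / 100)
= 1000 * (8 / 100)
= 1000 * 0.08
= 80.0

80.0 drops


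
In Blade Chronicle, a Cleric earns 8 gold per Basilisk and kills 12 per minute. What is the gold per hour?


Gold per minute = 8 * 12 = 96
Gold per hour = 96 * 60 = 5760

5760 gold/hour


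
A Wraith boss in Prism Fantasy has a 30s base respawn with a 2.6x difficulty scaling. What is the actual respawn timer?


Respawn time = base * multiplier
= 30 * 2.6
= 78.0 seconds

78.0 seconds


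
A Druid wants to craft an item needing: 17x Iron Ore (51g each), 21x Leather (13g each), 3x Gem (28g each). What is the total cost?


Cost breakdown:
  Iron Ore: 17 * 51 = 867
  Leather: 21 * 13 = 273
  Gem: 3 * 28 = 84
Total = 867 + 273 + 84 = 1224

1224 gold


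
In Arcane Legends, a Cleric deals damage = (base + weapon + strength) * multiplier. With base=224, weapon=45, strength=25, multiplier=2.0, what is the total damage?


Sum base + weapon + str = 224 + 45 + 25 = 294
Multiply by 2.0:
294 * 2.0 = 588.0

588.0 damage


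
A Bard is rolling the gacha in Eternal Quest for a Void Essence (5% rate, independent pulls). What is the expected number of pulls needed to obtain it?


Expected pulls for a geometric distribution = 1/p = 100 / rate%
= 100 / 5
= 20.0

20.0 pulls


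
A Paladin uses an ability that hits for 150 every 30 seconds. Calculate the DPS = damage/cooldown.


DPS = damage / cooldown
= 150 / 30
= 5.00

5.00 DPS


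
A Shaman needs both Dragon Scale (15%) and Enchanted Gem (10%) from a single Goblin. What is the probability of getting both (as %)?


For independent events, P(both) = P(A) * P(B)
= 15% * 10%
= 150 / 100 %
= 1.5%

1.5%


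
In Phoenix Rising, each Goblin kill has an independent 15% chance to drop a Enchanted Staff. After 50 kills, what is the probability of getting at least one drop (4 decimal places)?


P(at least one) = 1 - P(none) = 1 - (1-p)^n
p = 15/100 = 0.15
1 - p = 0.85
(1 - p)^50 = 0.85^50 = 0.000296
P(at least one) = 1 - 0.000296 = 0.9997

0.9997


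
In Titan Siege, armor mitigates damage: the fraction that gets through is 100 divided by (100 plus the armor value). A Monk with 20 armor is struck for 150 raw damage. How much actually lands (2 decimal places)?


actual = 150 * 100 / (100 + 20)
= 150 * 100 / 120
= 15000 / 120
= 125.00

125.00 damage


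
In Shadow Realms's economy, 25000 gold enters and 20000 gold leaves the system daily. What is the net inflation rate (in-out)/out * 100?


Net gold = 25000 - 20000 = 5000
Inflation rate = net / sunk * 100 = 5000 / 20000 * 100
= 0.25 * 100
= 25.00%

25.00%


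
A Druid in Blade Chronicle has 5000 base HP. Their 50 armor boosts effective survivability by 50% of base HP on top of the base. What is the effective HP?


EHP = 5000 * (1 + 50/100)
= 5000 * (1 + 0.5)
= 5000 * 1.5
= 7500.0

7500.0 EHP


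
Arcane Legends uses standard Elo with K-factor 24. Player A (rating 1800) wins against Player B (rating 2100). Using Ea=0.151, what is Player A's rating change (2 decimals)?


Elo update: delta = K * (S - Ea), where S = 1 (wins)
S - Ea = 1 - 0.151 = 0.849
Rating change = 24 * 0.849
= 20.38

20.38 rating points


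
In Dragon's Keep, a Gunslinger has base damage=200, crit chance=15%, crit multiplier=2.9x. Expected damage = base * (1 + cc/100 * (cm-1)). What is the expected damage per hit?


E[dmg] = base * (1 + crit_chance * (crit_mult - 1))
cc as decimal = 15/100 = 0.15
cm - 1 = 2.9 - 1 = 1.9
Bonus factor = 0.15 * 1.9 = 0.285
Total multiplier = 1 + 0.285 = 1.285
Expected damage = 200 * 1.285 = 257.00

257.00 damage


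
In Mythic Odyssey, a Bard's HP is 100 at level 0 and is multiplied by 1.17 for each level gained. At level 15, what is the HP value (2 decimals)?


value = base * growth^level
= 100 * 1.17^15
= 100 * 10.538721
= 1053.87

1053.87 HP


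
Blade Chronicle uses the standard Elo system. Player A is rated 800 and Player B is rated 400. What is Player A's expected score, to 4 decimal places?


Elo expected score: Ea = 1/(1 + 10^((Rb-Ra)/400))
Rb - Ra = 400 - 800 = -400
(Rb-Ra)/400 = -400/400 = -1.0
10^-1.0 = 0.1
Ea = 1/(1 + 0.1) = 1/1.1 = 0.9091

0.9091


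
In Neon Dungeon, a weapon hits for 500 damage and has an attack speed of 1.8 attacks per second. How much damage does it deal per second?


DPS = damage * attack_speed
= 500 * 1.8
= 900.0

900.0 DPS


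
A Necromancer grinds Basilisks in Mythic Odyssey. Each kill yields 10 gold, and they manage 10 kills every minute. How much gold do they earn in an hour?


Gold per minute = 10 * 10 = 100
Gold per hour = 100 * 60 = 6000

6000 gold/hour


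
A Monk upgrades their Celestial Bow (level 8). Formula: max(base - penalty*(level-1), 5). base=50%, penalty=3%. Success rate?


raw_rate = 50 - 3 * (8 - 1)
= 50 - 3 * 7
= 50 - 21
= 29
Apply floor: max(29, 5) = 29%

29%


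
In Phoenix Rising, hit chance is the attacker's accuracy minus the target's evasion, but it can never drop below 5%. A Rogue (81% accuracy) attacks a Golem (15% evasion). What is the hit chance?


accuracy - evasion = 81 - 15 = 66
Apply floor: max(66, 5) = 66
Hit chance = 66%

66%


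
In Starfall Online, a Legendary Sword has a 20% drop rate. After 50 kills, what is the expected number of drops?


Expected drops = kills * (drop_rate / 100)
= 50 * (20 / 100)
= 50 * 0.2
= 10.0

10.0 drops


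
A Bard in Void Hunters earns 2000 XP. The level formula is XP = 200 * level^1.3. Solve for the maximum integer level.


XP = 200 * level^1.3, so level = (XP / 200)^(1/1.3)
= (2000 / 200)^(1/1.3)
= 10.0^0.7692
= 5.878
Floor: level = 5

level 5


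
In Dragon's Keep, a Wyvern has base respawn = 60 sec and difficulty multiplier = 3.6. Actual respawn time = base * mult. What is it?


Respawn time = base * multiplier
= 60 * 3.6
= 216.0 seconds

216.0 seconds


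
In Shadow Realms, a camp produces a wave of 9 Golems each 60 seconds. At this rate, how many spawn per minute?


Spawns per minute = count * (60 / interval)
= 9 * (60 / 60)
= 9 * 1.0
= 9.0

9.0 per minute


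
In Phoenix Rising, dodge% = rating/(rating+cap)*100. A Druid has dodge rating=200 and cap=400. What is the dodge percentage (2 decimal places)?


dodge% = 200 / (200 + 400) * 100
= 200 / 600 * 100
= 0.333333 * 100
= 33.33%

33.33%


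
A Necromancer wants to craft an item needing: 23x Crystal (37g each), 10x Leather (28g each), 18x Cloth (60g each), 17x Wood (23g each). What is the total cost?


Cost breakdown:
  Crystal: 23 * 37 = 851
  Leather: 10 * 28 = 280
  Cloth: 18 * 60 = 1080
  Wood: 17 * 23 = 391
Total = 851 + 280 + 1080 + 391 = 2602

2602 gold


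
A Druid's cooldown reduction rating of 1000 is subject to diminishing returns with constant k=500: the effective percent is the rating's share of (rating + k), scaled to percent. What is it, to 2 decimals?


effective% = rating / (rating + k) * 100
= 1000 / (1000 + 500) * 100
= 1000 / 1500 * 100
= 0.666667 * 100
= 66.67%

66.67%


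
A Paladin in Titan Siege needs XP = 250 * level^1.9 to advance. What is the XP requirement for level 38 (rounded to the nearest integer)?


XP = 250 * level^1.9
Substitute level = 38:
XP = 250 * 38^1.9
= 250 * 1003.6651
= 250916

250916 XP


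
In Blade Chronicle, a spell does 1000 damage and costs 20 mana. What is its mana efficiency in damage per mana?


Efficiency = damage / mana
= 1000 / 20
= 50.00

50.00 dmg/mana


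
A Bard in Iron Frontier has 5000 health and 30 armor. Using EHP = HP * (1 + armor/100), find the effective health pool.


EHP = 5000 * (1 + 30/100)
= 5000 * (1 + 0.3)
= 5000 * 1.3
= 6500.0

6500.0 EHP


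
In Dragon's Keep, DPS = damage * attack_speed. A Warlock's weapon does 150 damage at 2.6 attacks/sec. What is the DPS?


DPS = damage * attack_speed
= 150 * 2.6
= 390.0

390.0 DPS


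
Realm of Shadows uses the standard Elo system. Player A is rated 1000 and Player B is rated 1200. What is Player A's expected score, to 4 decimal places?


Elo expected score: Ea = 1/(1 + 10^((Rb-Ra)/400))
Rb - Ra = 1200 - 1000 = 200
(Rb-Ra)/400 = 200/400 = 0.5
10^0.5 = 3.162278
Ea = 1/(1 + 3.162278) = 1/4.162278 = 0.2403

0.2403


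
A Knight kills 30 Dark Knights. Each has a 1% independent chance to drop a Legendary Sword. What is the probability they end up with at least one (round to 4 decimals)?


P(at least one) = 1 - P(none) = 1 - (1-p)^n
p = 1/100 = 0.01
1 - p = 0.99
(1 - p)^30 = 0.99^30 = 0.739700
P(at least one) = 1 - 0.739700 = 0.2603

0.2603


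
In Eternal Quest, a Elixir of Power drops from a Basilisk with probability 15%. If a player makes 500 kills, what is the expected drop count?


Expected drops = kills * (drop_rate / 100)
= 500 * (15 / 100)
= 500 * 0.15
= 75.0

75.0 drops


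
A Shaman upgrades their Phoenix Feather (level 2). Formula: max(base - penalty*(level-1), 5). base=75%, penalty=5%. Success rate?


raw_rate = 75 - 5 * (2 - 1)
= 75 - 5 * 1
= 75 - 5
= 70
Apply floor: max(70, 5) = 70%

70%


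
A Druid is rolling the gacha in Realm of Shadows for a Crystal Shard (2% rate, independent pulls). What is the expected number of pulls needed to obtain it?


Expected pulls for a geometric distribution = 1/p = 100 / rate%
= 100 / 2
= 50.0

50.0 pulls


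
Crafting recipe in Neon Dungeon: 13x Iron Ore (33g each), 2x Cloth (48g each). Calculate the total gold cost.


Cost breakdown:
  Iron Ore: 13 * 33 = 429
  Cloth: 2 * 48 = 96
Total = 429 + 96 = 525

525 gold


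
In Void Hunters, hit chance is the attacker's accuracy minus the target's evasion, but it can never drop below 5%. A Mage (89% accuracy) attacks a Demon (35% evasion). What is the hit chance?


accuracy - evasion = 89 - 35 = 54
Apply floor: max(54, 5) = 54
Hit chance = 54%

54%


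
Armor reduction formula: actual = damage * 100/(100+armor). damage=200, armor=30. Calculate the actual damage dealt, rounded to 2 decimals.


actual = 200 * 100 / (100 + 30)
= 200 * 100 / 130
= 20000 / 130
= 153.85

153.85 damage


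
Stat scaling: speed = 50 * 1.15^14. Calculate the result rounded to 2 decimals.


value = base * growth^level
= 50 * 1.15^14
= 50 * 7.075706
= 353.79

353.79 speed


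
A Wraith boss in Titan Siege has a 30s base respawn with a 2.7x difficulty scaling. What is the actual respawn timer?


Respawn time = base * multiplier
= 30 * 2.7
= 81.0 seconds

81.0 seconds


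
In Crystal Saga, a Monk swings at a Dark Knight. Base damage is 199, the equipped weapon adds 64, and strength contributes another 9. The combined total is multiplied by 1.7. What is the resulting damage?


Sum base + weapon + str = 199 + 64 + 9 = 272
Multiply by 1.7:
272 * 1.7 = 462.4

462.4 damage


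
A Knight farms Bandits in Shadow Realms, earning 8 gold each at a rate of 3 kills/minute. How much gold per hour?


Gold per minute = 8 * 3 = 24
Gold per hour = 24 * 60 = 1440

1440 gold/hour


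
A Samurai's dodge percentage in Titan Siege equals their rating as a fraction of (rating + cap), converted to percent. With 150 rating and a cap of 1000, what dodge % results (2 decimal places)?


dodge% = 150 / (150 + 1000) * 100
= 150 / 1150 * 100
= 0.130435 * 100
= 13.04%

13.04%


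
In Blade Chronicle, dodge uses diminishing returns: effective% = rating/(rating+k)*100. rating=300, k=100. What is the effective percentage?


effective% = rating / (rating + k) * 100
= 300 / (300 + 100) * 100
= 300 / 400 * 100
= 0.75 * 100
= 75.00%

75.00%


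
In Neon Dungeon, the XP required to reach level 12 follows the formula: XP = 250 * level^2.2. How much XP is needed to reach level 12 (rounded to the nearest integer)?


XP = 250 * level^2.2
Substitute level = 12:
XP = 250 * 12^2.2
= 250 * 236.7003
= 59175

59175 XP


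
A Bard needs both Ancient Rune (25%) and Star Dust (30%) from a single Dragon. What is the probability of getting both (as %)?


For independent events, P(both) = P(A) * P(B)
= 25% * 30%
= 750 / 100 %
= 7.5%

7.5%


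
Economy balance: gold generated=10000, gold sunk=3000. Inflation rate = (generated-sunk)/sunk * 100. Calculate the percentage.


Net gold = 10000 - 3000 = 7000
Inflation rate = net / sunk * 100 = 7000 / 3000 * 100
= 2.333333 * 100
= 233.33%

233.33%


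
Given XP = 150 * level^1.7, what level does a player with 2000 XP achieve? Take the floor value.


XP = 150 * level^1.7, so level = (XP / 150)^(1/1.7)
= (2000 / 150)^(1/1.7)
= 13.3333^0.5882
= 4.5891
Floor: level = 4

level 4


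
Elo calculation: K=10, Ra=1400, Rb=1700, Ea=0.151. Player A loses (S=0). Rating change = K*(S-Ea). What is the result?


Elo update: delta = K * (S - Ea), where S = 0 (loses)
S - Ea = 0 - 0.151 = -0.151
Rating change = 10 * -0.151
= -1.51

-1.51 rating points


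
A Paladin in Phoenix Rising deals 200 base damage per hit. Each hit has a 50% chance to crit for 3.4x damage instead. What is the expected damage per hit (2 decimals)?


E[dmg] = base * (1 + crit_chance * (crit_mult - 1))
cc as decimal = 50/100 = 0.5
cm - 1 = 3.4 - 1 = 2.4
Bonus factor = 0.5 * 2.4 = 1.2
Total multiplier = 1 + 1.2 = 2.2
Expected damage = 200 * 2.2 = 440.00

440.00 damage


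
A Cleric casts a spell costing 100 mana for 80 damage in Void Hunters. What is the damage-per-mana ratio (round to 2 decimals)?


Efficiency = damage / mana
= 80 / 100
= 0.80

0.80 dmg/mana


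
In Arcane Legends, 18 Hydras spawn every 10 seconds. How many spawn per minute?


Spawns per minute = count * (60 / interval)
= 18 * (60 / 10)
= 18 * 6.0
= 108.0

108.0 per minute


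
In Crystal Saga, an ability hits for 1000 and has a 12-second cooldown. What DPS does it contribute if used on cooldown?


DPS = damage / cooldown
= 1000 / 12
= 83.33

83.33 DPS


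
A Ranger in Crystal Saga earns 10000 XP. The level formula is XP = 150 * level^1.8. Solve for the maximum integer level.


XP = 150 * level^1.8, so level = (XP / 150)^(1/1.8)
= (10000 / 150)^(1/1.8)
= 66.6667^0.5556
= 10.3106
Floor: level = 10

level 10


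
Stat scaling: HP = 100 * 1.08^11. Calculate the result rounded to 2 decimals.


value = base * growth^level
= 100 * 1.08^11
= 100 * 2.331639
= 233.16

233.16 HP


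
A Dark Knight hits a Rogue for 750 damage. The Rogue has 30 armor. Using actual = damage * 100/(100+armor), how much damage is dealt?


actual = 750 * 100 / (100 + 30)
= 750 * 100 / 130
= 75000 / 130
= 576.92

576.92 damage


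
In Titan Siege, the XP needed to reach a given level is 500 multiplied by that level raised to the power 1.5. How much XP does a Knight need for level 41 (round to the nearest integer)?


XP = 500 * level^1.5
Substitute level = 41:
XP = 500 * 41^1.5
= 500 * 262.5281
= 131264

131264 XP


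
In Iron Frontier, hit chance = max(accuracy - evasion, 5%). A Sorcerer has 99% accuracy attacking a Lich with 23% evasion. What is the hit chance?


accuracy - evasion = 99 - 23 = 76
Apply floor: max(76, 5) = 76
Hit chance = 76%

76%


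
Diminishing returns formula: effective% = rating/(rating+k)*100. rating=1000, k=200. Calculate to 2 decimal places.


effective% = rating / (rating + k) * 100
= 1000 / (1000 + 200) * 100
= 1000 / 1200 * 100
= 0.833333 * 100
= 83.33%

83.33%


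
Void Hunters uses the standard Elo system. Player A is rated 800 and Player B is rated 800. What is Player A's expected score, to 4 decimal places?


Elo expected score: Ea = 1/(1 + 10^((Rb-Ra)/400))
Rb - Ra = 800 - 800 = 0
(Rb-Ra)/400 = 0/400 = 0.0
10^0.0 = 1.0
Ea = 1/(1 + 1.0) = 1/2.0 = 0.5000

0.5000


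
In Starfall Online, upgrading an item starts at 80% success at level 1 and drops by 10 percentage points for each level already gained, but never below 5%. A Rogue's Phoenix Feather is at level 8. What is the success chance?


raw_rate = 80 - 10 * (8 - 1)
= 80 - 10 * 7
= 80 - 70
= 10
Apply floor: max(10, 5) = 10%

10%


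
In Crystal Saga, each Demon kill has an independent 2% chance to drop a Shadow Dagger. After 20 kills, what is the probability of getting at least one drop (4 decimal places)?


P(at least one) = 1 - P(none) = 1 - (1-p)^n
p = 2/100 = 0.02
1 - p = 0.98
(1 - p)^20 = 0.98^20 = 0.667608
P(at least one) = 1 - 0.667608 = 0.3324

0.3324


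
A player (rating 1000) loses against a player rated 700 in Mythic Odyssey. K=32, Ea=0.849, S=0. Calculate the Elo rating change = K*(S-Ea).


Elo update: delta = K * (S - Ea), where S = 0 (loses)
S - Ea = 0 - 0.849 = -0.849
Rating change = 32 * -0.849
= -27.17

-27.17 rating points


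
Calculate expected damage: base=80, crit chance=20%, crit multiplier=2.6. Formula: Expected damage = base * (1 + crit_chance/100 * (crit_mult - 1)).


E[dmg] = base * (1 + crit_chance * (crit_mult - 1))
cc as decimal = 20/100 = 0.2
cm - 1 = 2.6 - 1 = 1.6
Bonus factor = 0.2 * 1.6 = 0.32
Total multiplier = 1 + 0.32 = 1.32
Expected damage = 80 * 1.32 = 105.60

105.60 damage


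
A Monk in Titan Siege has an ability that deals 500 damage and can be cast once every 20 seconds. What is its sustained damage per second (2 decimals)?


DPS = damage / cooldown
= 500 / 20
= 25.00

25.00 DPS


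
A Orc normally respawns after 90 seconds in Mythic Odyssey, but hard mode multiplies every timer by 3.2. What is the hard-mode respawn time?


Respawn time = base * multiplier
= 90 * 3.2
= 288.0 seconds

288.0 seconds


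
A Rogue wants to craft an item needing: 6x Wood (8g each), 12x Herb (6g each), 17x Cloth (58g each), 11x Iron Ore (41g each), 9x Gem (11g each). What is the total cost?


Cost breakdown:
  Wood: 6 * 8 = 48
  Herb: 12 * 6 = 72
  Cloth: 17 * 58 = 986
  Iron Ore: 11 * 41 = 451
  Gem: 9 * 11 = 99
Total = 48 + 72 + 986 + 451 + 99 = 1656

1656 gold


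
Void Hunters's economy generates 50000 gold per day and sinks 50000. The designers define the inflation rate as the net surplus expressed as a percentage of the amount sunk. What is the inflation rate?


Net gold = 50000 - 50000 = 0
Inflation rate = net / sunk * 100 = 0 / 50000 * 100
= 0.0 * 100
= 0.00%

0.00%


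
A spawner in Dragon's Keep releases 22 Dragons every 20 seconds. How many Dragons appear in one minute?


Spawns per minute = count * (60 / interval)
= 22 * (60 / 20)
= 22 * 3.0
= 66.0

66.0 per minute


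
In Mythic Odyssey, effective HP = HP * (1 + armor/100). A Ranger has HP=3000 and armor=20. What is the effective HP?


EHP = 3000 * (1 + 20/100)
= 3000 * (1 + 0.2)
= 3000 * 1.2
= 3600.0

3600.0 EHP


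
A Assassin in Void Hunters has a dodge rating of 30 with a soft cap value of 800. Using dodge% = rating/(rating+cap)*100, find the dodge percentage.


dodge% = 30 / (30 + 800) * 100
= 30 / 830 * 100
= 0.036145 * 100
= 3.61%

3.61%


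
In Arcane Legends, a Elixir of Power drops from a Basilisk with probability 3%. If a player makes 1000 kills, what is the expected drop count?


Expected drops = kills * (drop_rate / 100)
= 1000 * (3 / 100)
= 1000 * 0.03
= 30.0

30.0 drops


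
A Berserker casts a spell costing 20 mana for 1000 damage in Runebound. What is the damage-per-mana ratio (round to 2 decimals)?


Efficiency = damage / mana
= 1000 / 20
= 50.00

50.00 dmg/mana


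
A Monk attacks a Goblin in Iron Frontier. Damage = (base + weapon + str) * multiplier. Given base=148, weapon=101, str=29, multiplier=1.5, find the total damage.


Sum base + weapon + str = 148 + 101 + 29 = 278
Multiply by 1.5:
278 * 1.5 = 417.0

417.0 damage


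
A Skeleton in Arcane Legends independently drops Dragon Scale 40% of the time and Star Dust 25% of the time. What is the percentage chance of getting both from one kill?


For independent events, P(both) = P(A) * P(B)
= 40% * 25%
= 1000 / 100 %
= 10.0%

10.0%


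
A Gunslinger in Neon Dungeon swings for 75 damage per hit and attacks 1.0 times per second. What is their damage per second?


DPS = damage * attack_speed
= 75 * 1.0
= 75.0

75.0 DPS


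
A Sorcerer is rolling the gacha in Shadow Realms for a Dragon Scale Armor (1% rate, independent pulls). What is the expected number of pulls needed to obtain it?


Expected pulls for a geometric distribution = 1/p = 100 / rate%
= 100 / 1
= 100.0

100.0 pulls


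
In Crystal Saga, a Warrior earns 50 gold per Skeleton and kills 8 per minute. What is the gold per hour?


Gold per minute = 50 * 8 = 400
Gold per hour = 400 * 60 = 24000

24000 gold/hour


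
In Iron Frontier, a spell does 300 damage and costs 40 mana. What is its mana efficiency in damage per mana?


Efficiency = damage / mana
= 300 / 40
= 7.50

7.50 dmg/mana


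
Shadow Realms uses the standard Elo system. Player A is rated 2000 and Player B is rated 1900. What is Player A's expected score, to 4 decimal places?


Elo expected score: Ea = 1/(1 + 10^((Rb-Ra)/400))
Rb - Ra = 1900 - 2000 = -100
(Rb-Ra)/400 = -100/400 = -0.25
10^-0.25 = 0.562341
Ea = 1/(1 + 0.562341) = 1/1.562341 = 0.6401

0.6401


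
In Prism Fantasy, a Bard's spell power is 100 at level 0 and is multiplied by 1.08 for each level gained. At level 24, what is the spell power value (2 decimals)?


value = base * growth^level
= 100 * 1.08^24
= 100 * 6.341181
= 634.12

634.12 spell power


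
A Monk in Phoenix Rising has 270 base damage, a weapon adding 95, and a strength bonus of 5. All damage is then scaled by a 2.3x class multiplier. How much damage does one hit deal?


Sum base + weapon + str = 270 + 95 + 5 = 370
Multiply by 2.3:
370 * 2.3 = 851.0

851.0 damage


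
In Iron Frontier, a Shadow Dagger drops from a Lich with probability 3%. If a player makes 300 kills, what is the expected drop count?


Expected drops = kills * (drop_rate / 100)
= 300 * (3 / 100)
= 300 * 0.03
= 9.0

9.0 drops


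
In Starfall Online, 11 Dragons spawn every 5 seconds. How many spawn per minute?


Spawns per minute = count * (60 / interval)
= 11 * (60 / 5)
= 11 * 12.0
= 132.0

132.0 per minute


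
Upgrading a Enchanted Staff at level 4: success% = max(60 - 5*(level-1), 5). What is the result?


raw_rate = 60 - 5 * (4 - 1)
= 60 - 5 * 3
= 60 - 15
= 45
Apply floor: max(45, 5) = 45%

45%


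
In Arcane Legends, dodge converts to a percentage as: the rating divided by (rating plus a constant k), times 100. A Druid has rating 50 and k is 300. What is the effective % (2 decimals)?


effective% = rating / (rating + k) * 100
= 50 / (50 + 300) * 100
= 50 / 350 * 100
= 0.142857 * 100
= 14.29%

14.29%


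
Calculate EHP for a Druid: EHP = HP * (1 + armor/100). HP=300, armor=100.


EHP = 300 * (1 + 100/100)
= 300 * (1 + 1.0)
= 300 * 2.0
= 600.0

600.0 EHP


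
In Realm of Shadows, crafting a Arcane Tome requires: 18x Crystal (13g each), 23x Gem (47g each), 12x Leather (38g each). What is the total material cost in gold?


Cost breakdown:
  Crystal: 18 * 13 = 234
  Gem: 23 * 47 = 1081
  Leather: 12 * 38 = 456
Total = 234 + 1081 + 456 = 1771

1771 gold


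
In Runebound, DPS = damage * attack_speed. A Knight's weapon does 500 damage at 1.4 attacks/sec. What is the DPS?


DPS = damage * attack_speed
= 500 * 1.4
= 700.0

700.0 DPS


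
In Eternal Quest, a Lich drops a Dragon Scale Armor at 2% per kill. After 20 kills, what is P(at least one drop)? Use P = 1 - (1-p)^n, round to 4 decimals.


P(at least one) = 1 - P(none) = 1 - (1-p)^n
p = 2/100 = 0.02
1 - p = 0.98
(1 - p)^20 = 0.98^20 = 0.667608
P(at least one) = 1 - 0.667608 = 0.3324

0.3324


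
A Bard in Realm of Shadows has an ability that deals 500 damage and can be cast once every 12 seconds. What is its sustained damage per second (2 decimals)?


DPS = damage / cooldown
= 500 / 12
= 41.67

41.67 DPS


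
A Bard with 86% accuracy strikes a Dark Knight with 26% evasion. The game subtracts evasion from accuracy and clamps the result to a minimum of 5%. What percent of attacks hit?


accuracy - evasion = 86 - 26 = 60
Apply floor: max(60, 5) = 60
Hit chance = 60%

60%


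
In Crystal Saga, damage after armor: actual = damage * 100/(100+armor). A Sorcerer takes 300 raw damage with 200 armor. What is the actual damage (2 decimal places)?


actual = 300 * 100 / (100 + 200)
= 300 * 100 / 300
= 30000 / 300
= 100.00

100.00 damage


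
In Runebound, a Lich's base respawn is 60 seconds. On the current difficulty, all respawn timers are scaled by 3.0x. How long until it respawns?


Respawn time = base * multiplier
= 60 * 3.0
= 180.0 seconds

180.0 seconds


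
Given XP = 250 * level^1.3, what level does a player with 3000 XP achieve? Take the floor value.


XP = 250 * level^1.3, so level = (XP / 250)^(1/1.3)
= (3000 / 250)^(1/1.3)
= 12.0^0.7692
= 6.763
Floor: level = 6

level 6


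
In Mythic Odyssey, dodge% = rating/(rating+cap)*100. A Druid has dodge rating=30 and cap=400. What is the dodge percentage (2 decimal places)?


dodge% = 30 / (30 + 400) * 100
= 30 / 430 * 100
= 0.069767 * 100
= 6.98%

6.98%


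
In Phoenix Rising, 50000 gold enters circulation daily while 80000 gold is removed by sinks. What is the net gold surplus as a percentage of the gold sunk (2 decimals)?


Net gold = 50000 - 80000 = -30000
Inflation rate = net / sunk * 100 = -30000 / 80000 * 100
= -0.375 * 100
= -37.50%

-37.50%


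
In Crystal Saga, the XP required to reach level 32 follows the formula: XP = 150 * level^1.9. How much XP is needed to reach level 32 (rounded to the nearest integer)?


XP = 150 * level^1.9
Substitute level = 32:
XP = 150 * 32^1.9
= 150 * 724.0773
= 108612

108612 XP


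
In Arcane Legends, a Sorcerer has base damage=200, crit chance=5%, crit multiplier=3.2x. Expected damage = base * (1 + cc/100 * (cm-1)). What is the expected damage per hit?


E[dmg] = base * (1 + crit_chance * (crit_mult - 1))
cc as decimal = 5/100 = 0.05
cm - 1 = 3.2 - 1 = 2.2
Bonus factor = 0.05 * 2.2 = 0.11
Total multiplier = 1 + 0.11 = 1.11
Expected damage = 200 * 1.11 = 222.00

222.00 damage


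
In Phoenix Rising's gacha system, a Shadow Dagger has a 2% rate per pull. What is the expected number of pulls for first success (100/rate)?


Expected pulls for a geometric distribution = 1/p = 100 / rate%
= 100 / 2
= 50.0

50.0 pulls


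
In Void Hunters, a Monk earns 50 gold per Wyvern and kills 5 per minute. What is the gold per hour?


Gold per minute = 50 * 5 = 250
Gold per hour = 250 * 60 = 15000

15000 gold/hour


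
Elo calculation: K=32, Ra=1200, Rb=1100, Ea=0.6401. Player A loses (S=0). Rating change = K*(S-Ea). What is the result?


Elo update: delta = K * (S - Ea), where S = 0 (loses)
S - Ea = 0 - 0.6401 = -0.6401
Rating change = 32 * -0.6401
= -20.48

-20.48 rating points


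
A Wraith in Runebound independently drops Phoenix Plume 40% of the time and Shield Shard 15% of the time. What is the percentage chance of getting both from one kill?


For independent events, P(both) = P(A) * P(B)
= 40% * 15%
= 600 / 100 %
= 6.0%

6.0%


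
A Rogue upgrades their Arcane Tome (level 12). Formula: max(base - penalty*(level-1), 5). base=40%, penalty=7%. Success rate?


raw_rate = 40 - 7 * (12 - 1)
= 40 - 7 * 11
= 40 - 77
= -37
Apply floor: max(-37, 5) = 5%

5%


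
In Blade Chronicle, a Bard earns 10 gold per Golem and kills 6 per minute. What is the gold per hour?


Gold per minute = 10 * 6 = 60
Gold per hour = 60 * 60 = 3600

3600 gold/hour


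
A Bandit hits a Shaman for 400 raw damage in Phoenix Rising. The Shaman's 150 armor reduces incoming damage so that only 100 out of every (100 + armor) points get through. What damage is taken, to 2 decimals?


actual = 400 * 100 / (100 + 150)
= 400 * 100 / 250
= 40000 / 250
= 160.00

160.00 damage


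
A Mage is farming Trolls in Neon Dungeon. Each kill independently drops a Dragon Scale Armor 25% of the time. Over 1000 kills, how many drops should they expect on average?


Expected drops = kills * (drop_rate / 100)
= 1000 * (25 / 100)
= 1000 * 0.25
= 250.0

250.0 drops


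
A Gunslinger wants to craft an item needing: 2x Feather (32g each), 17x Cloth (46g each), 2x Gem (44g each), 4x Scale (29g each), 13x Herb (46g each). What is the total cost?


Cost breakdown:
  Feather: 2 * 32 = 64
  Cloth: 17 * 46 = 782
  Gem: 2 * 44 = 88
  Scale: 4 * 29 = 116
  Herb: 13 * 46 = 598
Total = 64 + 782 + 88 + 116 + 598 = 1648

1648 gold


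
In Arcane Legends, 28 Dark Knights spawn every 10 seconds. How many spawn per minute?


Spawns per minute = count * (60 / interval)
= 28 * (60 / 10)
= 28 * 6.0
= 168.0

168.0 per minute


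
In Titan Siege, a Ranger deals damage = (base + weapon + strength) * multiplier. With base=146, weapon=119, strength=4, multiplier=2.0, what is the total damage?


Sum base + weapon + str = 146 + 119 + 4 = 269
Multiply by 2.0:
269 * 2.0 = 538.0

538.0 damage


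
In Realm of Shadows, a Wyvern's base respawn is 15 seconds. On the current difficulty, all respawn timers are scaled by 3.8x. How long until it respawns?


Respawn time = base * multiplier
= 15 * 3.8
= 57.0 seconds

57.0 seconds


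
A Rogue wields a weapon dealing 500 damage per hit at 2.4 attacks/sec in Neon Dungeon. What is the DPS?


DPS = damage * attack_speed
= 500 * 2.4
= 1200.0

1200.0 DPS


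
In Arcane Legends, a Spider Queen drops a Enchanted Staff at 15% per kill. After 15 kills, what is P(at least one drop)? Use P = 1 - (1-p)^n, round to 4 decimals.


P(at least one) = 1 - P(none) = 1 - (1-p)^n
p = 15/100 = 0.15
1 - p = 0.85
(1 - p)^15 = 0.85^15 = 0.087354
P(at least one) = 1 - 0.087354 = 0.9126

0.9126


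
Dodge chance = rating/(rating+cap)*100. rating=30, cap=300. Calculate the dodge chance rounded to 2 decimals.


dodge% = 30 / (30 + 300) * 100
= 30 / 330 * 100
= 0.090909 * 100
= 9.09%

9.09%


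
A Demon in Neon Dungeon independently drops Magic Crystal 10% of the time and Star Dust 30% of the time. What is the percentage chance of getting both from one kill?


For independent events, P(both) = P(A) * P(B)
= 10% * 30%
= 300 / 100 %
= 3.0%

3.0%


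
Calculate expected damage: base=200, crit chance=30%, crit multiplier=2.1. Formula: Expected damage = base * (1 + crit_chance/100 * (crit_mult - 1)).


E[dmg] = base * (1 + crit_chance * (crit_mult - 1))
cc as decimal = 30/100 = 0.3
cm - 1 = 2.1 - 1 = 1.1
Bonus factor = 0.3 * 1.1 = 0.33
Total multiplier = 1 + 0.33 = 1.33
Expected damage = 200 * 1.33 = 266.00

266.00 damage


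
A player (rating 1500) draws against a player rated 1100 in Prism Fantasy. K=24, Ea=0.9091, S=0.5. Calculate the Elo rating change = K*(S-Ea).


Elo update: delta = K * (S - Ea), where S = 0.5 (draws)
S - Ea = 0.5 - 0.9091 = -0.4091
Rating change = 24 * -0.4091
= -9.82

-9.82 rating points


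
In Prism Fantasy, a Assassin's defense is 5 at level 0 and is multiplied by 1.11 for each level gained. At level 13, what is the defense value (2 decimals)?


value = base * growth^level
= 5 * 1.11^13
= 5 * 3.88328
= 19.42

19.42 defense


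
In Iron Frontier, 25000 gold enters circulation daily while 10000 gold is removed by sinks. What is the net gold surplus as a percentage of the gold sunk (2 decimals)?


Net gold = 25000 - 10000 = 15000
Inflation rate = net / sunk * 100 = 15000 / 10000 * 100
= 1.5 * 100
= 150.00%

150.00%


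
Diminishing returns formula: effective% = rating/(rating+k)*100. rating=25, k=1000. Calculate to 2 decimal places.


effective% = rating / (rating + k) * 100
= 25 / (25 + 1000) * 100
= 25 / 1025 * 100
= 0.02439 * 100
= 2.44%

2.44%


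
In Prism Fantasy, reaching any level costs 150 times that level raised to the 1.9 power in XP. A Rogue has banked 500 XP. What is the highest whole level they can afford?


XP = 150 * level^1.9, so level = (XP / 150)^(1/1.9)
= (500 / 150)^(1/1.9)
= 3.3333^0.5263
= 1.8845
Floor: level = 1

level 1


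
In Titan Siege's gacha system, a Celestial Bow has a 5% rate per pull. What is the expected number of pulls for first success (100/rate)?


Expected pulls for a geometric distribution = 1/p = 100 / rate%
= 100 / 5
= 20.0

20.0 pulls


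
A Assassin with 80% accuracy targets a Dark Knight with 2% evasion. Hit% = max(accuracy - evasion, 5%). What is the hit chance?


accuracy - evasion = 80 - 2 = 78
Apply floor: max(78, 5) = 78
Hit chance = 78%

78%


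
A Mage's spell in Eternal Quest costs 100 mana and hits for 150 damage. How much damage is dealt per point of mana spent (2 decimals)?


Efficiency = damage / mana
= 150 / 100
= 1.50

1.50 dmg/mana


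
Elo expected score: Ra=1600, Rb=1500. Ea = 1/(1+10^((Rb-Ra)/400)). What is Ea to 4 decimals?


Elo expected score: Ea = 1/(1 + 10^((Rb-Ra)/400))
Rb - Ra = 1500 - 1600 = -100
(Rb-Ra)/400 = -100/400 = -0.25
10^-0.25 = 0.562341
Ea = 1/(1 + 0.562341) = 1/1.562341 = 0.6401

0.6401


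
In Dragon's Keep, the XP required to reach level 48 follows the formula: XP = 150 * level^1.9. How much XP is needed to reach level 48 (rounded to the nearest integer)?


XP = 150 * level^1.9
Substitute level = 48:
XP = 150 * 48^1.9
= 150 * 1564.438
= 234666

234666 XP


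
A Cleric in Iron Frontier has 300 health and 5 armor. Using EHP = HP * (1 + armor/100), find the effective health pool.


EHP = 300 * (1 + 5/100)
= 300 * (1 + 0.05)
= 300 * 1.05
= 315.0

315.0 EHP


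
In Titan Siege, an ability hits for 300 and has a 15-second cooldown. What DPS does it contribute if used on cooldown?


DPS = damage / cooldown
= 300 / 15
= 20.00

20.00 DPS


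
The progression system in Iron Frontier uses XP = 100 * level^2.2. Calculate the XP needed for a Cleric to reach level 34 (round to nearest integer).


XP = 100 * level^2.2
Substitute level = 34:
XP = 100 * 34^2.2
= 100 * 2340.2035
= 234020

234020 XP


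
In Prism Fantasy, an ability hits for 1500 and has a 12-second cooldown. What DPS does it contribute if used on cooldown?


DPS = damage / cooldown
= 1500 / 12
= 125.00

125.00 DPS


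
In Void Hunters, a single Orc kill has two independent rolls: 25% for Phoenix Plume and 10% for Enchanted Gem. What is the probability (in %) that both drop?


For independent events, P(both) = P(A) * P(B)
= 25% * 10%
= 250 / 100 %
= 2.5%

2.5%


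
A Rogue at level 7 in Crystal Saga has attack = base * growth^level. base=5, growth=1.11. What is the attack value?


value = base * growth^level
= 5 * 1.11^7
= 5 * 2.07616
= 10.38

10.38 attack


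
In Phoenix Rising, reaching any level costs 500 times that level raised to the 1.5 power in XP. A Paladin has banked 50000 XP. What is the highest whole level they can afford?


XP = 500 * level^1.5, so level = (XP / 500)^(1/1.5)
= (50000 / 500)^(1/1.5)
= 100.0^0.6667
= 21.5443
Floor: level = 21

level 21


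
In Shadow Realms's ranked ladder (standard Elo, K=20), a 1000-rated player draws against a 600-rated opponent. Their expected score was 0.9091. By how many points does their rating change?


Elo update: delta = K * (S - Ea), where S = 0.5 (draws)
S - Ea = 0.5 - 0.9091 = -0.4091
Rating change = 20 * -0.4091
= -8.18

-8.18 rating points


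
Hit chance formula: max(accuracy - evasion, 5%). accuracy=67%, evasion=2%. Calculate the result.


accuracy - evasion = 67 - 2 = 65
Apply floor: max(65, 5) = 65
Hit chance = 65%

65%


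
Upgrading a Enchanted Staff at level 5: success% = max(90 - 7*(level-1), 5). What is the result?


raw_rate = 90 - 7 * (5 - 1)
= 90 - 7 * 4
= 90 - 28
= 62
Apply floor: max(62, 5) = 62%

62%


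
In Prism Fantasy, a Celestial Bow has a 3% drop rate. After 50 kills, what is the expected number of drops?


Expected drops = kills * (drop_rate / 100)
= 50 * (3 / 100)
= 50 * 0.03
= 1.5

1.5 drops


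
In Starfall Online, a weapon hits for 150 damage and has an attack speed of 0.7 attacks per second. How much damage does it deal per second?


DPS = damage * attack_speed
= 150 * 0.7
= 105.0

105.0 DPS


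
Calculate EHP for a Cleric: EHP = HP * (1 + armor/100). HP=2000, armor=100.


EHP = 2000 * (1 + 100/100)
= 2000 * (1 + 1.0)
= 2000 * 2.0
= 4000.0

4000.0 EHP


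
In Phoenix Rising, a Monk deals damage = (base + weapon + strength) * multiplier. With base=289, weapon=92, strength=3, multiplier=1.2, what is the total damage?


Sum base + weapon + str = 289 + 92 + 3 = 384
Multiply by 1.2:
384 * 1.2 = 460.8

460.8 damage
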